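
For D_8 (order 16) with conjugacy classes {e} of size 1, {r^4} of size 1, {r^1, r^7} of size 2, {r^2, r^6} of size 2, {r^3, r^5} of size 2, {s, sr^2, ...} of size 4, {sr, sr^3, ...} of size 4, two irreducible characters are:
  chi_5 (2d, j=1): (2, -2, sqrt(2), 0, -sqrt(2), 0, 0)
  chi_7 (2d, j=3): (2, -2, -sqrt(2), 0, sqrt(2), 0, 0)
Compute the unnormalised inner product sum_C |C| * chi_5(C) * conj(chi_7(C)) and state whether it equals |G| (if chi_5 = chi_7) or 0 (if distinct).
Sum = 0; so <chi_5, chi_7> = 0 (distinct irreducibles are orthogonal).

Derivation: Compute term by term over conjugacy classes (|C| * chi_5(C) * conj(chi_7(C))):
  1*(2)*conj(2) + 1*(-2)*conj(-2) + 2*(sqrt(2))*conj(-sqrt(2)) + 2*(0)*conj(0) + 2*(-sqrt(2))*conj(sqrt(2)) + 4*(0)*conj(0) + 4*(0)*conj(0)
  = (4) + (4) + (-4) + (0) + (-4) + (0) + (0)
  = 0.
Dividing by |G| = 16 gives 0/16 = 0, matching the row-orthogonality relation <chi_5, chi_7> = [chi_5 = chi_7].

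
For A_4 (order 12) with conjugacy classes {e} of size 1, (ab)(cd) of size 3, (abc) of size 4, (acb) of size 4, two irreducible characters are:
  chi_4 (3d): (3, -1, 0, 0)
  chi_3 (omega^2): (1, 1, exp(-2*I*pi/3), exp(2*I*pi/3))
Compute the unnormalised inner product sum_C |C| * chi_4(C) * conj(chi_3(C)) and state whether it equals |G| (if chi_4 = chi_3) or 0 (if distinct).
Sum = 0; so <chi_4, chi_3> = 0 (distinct irreducibles are orthogonal).

Derivation: Compute term by term over conjugacy classes (|C| * chi_4(C) * conj(chi_3(C))):
  1*(3)*conj(1) + 3*(-1)*conj(1) + 4*(0)*conj(exp(-2*I*pi/3)) + 4*(0)*conj(exp(2*I*pi/3))
  = (3) + (-3) + (0) + (0)
  = 0.
(Exp terms are combined using exp(i*s)*conj(exp(i*t)) = exp(i*(s-t)), and sums of them are collapsed using the identity that for every m > 1 the m distinct m-th roots of unity sum to 0, e.g. 1 + exp(2*I*pi/3) + exp(-2*I*pi/3) = 0.)
Dividing by |G| = 12 gives 0/12 = 0, matching the row-orthogonality relation <chi_4, chi_3> = [chi_4 = chi_3].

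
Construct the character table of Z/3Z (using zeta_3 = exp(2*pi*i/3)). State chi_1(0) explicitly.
Character table of Z/3Z (irreps indexed chi_0,...,chi_2 with chi_k(m) = zeta_3^(k*m), zeta_3 = exp(2*pi*i/3)):
  irrep \ class  {0} (size 1)  {1} (size 1)    {2} (size 1)  
  chi_0          1             1               1             
  chi_1          1             exp(2*I*pi/3)   exp(-2*I*pi/3)
  chi_2          1             exp(-2*I*pi/3)  exp(2*I*pi/3) 

Spot check: chi_1(0) = zeta_3^(1*0) = zeta_3^0 = 1.

Working: Z/3Z is abelian, so all 3 irreducible complex representations are 1-dimensional. They are given by chi_k(m) = zeta_3^(k*m) for k = 0,...,2. Row orthogonality: sum_m chi_k(m) conj(chi_l(m)) = 3 * [k = l].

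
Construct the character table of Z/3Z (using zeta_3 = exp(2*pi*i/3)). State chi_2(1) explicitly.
Character table of Z/3Z (irreps indexed chi_0,...,chi_2 with chi_k(m) = zeta_3^(k*m), zeta_3 = exp(2*pi*i/3)):
  irrep \ class  {0} (size 1)  {1} (size 1)    {2} (size 1)  
  chi_0          1             1               1             
  chi_1          1             exp(2*I*pi/3)   exp(-2*I*pi/3)
  chi_2          1             exp(-2*I*pi/3)  exp(2*I*pi/3) 

Spot check: chi_2(1) = zeta_3^(2*1) = zeta_3^2 = exp(-2*I*pi/3).

Working: Z/3Z is abelian, so all 3 irreducible complex representations are 1-dimensional. They are given by chi_k(m) = zeta_3^(k*m) for k = 0,...,2. Row orthogonality: sum_m chi_k(m) conj(chi_l(m)) = 3 * [k = l].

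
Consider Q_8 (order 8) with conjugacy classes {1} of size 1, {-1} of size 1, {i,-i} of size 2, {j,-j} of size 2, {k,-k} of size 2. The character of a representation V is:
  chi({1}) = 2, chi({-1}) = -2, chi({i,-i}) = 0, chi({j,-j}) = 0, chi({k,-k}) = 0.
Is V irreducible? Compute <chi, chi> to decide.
Irreducible: <chi, chi> = 1.

Solution. <chi, chi> = (1/|G|) sum_C |C| * |chi(C)|^2 = (1/8)[1*|2|^2 + 1*|-2|^2 + 2*|0|^2 + 2*|0|^2 + 2*|0|^2]
  = (1/8)[(4) + (4) + (0) + (0) + (0)] = 8/8 = 1.
A character is irreducible iff <chi, chi> = 1, so this representation is irreducible.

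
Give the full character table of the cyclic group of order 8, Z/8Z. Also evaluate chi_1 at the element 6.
Character table of Z/8Z (irreps indexed chi_0,...,chi_7 with chi_k(m) = zeta_8^(k*m), zeta_8 = exp(2*pi*i/8)):
  irrep \ class  {0} (size 1)  {1} (size 1)    {2} (size 1)  {3} (size 1)    {4} (size 1)  {5} (size 1)    {6} (size 1)  {7} (size 1)  
  chi_0          1             1               1             1               1             1               1             1             
  chi_1          1             exp(I*pi/4)     I             exp(3*I*pi/4)   -1            exp(-3*I*pi/4)  -I            exp(-I*pi/4)  
  chi_2          1             I               -1            -I              1             I               -1            -I            
  chi_3          1             exp(3*I*pi/4)   -I            exp(I*pi/4)     -1            exp(-I*pi/4)    I             exp(-3*I*pi/4)
  chi_4          1             -1              1             -1              1             -1              1             -1            
  chi_5          1             exp(-3*I*pi/4)  I             exp(-I*pi/4)    -1            exp(I*pi/4)     -I            exp(3*I*pi/4) 
  chi_6          1             -I              -1            I               1             -I              -1            I             
  chi_7          1             exp(-I*pi/4)    -I            exp(-3*I*pi/4)  -1            exp(3*I*pi/4)   I             exp(I*pi/4)   

Spot check: chi_1(6) = zeta_8^(1*6) = zeta_8^6 = -I.

Z/8Z is abelian, so all 8 irreducible complex representations are 1-dimensional. They are given by chi_k(m) = zeta_8^(k*m) for k = 0,...,7. Row orthogonality: sum_m chi_k(m) conj(chi_l(m)) = 8 * [k = l].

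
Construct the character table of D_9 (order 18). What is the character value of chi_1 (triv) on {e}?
Conjugacy classes: {e} of size 1, {r^1, r^8} of size 2, {r^2, r^7} of size 2, {r^3, r^6} of size 2, {r^4, r^5} of size 2, {s, sr, ..., sr^8} of size 9.
Character table:
  irrep \ class              {e} (size 1)  {r^1, r^8} (size 2)  {r^2, r^7} (size 2)  {r^3, r^6} (size 2)  {r^4, r^5} (size 2)  {s, sr, ..., sr^8} (size 9)
  chi_1 (triv)               1             1                    1                    1                    1                    1                          
  chi_2 (sign: r->1, s->-1)  1             1                    1                    1                    1                    -1                         
  chi_3 (2d, j=1)            2             2*cos(2*pi/9)        2*cos(4*pi/9)        -1                   -2*cos(pi/9)         0                          
  chi_4 (2d, j=2)            2             2*cos(4*pi/9)        -2*cos(pi/9)         -1                   2*cos(2*pi/9)        0                          
  chi_5 (2d, j=3)            2             -1                   -1                   2                    -1                   0                          
  chi_6 (2d, j=4)            2             -2*cos(pi/9)         2*cos(2*pi/9)        -1                   2*cos(4*pi/9)        0                          

Spot check: chi_1 (triv) on {e} = 1.

Argument: D_9 has order 2*9 = 18 with 6 conjugacy classes, hence 6 irreducibles. Sum of squared dims 1 + 1 + 4 + 4 + 4 + 4 = 18 = |G|. Linear characters come from the abelianisation; the 2-dimensional irreps have character r^k -> 2*cos(2*pi*j*k/9), reflections -> 0.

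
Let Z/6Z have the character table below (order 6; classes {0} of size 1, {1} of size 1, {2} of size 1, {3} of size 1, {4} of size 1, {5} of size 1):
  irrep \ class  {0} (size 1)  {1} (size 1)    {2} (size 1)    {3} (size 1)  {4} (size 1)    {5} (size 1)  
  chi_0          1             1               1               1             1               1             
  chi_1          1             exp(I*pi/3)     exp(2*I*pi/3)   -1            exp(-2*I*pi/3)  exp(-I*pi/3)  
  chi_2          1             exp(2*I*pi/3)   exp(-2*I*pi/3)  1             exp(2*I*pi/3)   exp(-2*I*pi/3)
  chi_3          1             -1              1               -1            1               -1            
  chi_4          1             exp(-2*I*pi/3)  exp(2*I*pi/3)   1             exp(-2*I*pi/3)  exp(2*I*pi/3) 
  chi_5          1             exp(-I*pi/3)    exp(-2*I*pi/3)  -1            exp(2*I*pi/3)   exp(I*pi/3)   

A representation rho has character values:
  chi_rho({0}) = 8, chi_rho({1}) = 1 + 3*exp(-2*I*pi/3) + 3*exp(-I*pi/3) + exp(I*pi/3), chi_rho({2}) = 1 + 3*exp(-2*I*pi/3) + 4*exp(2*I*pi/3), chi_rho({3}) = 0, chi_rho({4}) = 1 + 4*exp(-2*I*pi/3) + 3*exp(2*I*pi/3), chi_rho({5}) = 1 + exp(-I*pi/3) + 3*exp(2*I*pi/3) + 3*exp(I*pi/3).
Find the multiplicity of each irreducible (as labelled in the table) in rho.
Multiplicities: chi_0: 1, chi_1: 1, chi_2: 0, chi_3: 0, chi_4: 3, chi_5: 3.

Derivation: Use <chi_rho, chi> = (1/|G|) sum_C |C| * chi_rho(C) * conj(chi(C)) with |G| = 6 for each irreducible chi in the table:
  <chi_rho, chi_0> = (1/6)[1*(8)*conj(1) + 1*(1 + 3*exp(-2*I*pi/3) + 3*exp(-I*pi/3) + exp(I*pi/3))*conj(1) + 1*(1 + 3*exp(-2*I*pi/3) + 4*exp(2*I*pi/3))*conj(1) + 1*(0)*conj(1) + 1*(1 + 4*exp(-2*I*pi/3) + 3*exp(2*I*pi/3))*conj(1) + 1*(1 + exp(-I*pi/3) + 3*exp(2*I*pi/3) + 3*exp(I*pi/3))*conj(1)]
      = (1/6)[(8) + (1 + 3*exp(-2*I*pi/3) + 3*exp(-I*pi/3) + exp(I*pi/3)) + (1 + 3*exp(-2*I*pi/3) + 4*exp(2*I*pi/3)) + (0) + (1 + 4*exp(-2*I*pi/3) + 3*exp(2*I*pi/3)) + (1 + exp(-I*pi/3) + 3*exp(2*I*pi/3) + 3*exp(I*pi/3))] = 6/6 = 1
  <chi_rho, chi_1> = (1/6)[1*(8)*conj(1) + 1*(1 + 3*exp(-2*I*pi/3) + 3*exp(-I*pi/3) + exp(I*pi/3))*conj(exp(I*pi/3)) + 1*(1 + 3*exp(-2*I*pi/3) + 4*exp(2*I*pi/3))*conj(exp(2*I*pi/3)) + 1*(0)*conj(-1) + 1*(1 + 4*exp(-2*I*pi/3) + 3*exp(2*I*pi/3))*conj(exp(-2*I*pi/3)) + 1*(1 + exp(-I*pi/3) + 3*exp(2*I*pi/3) + 3*exp(I*pi/3))*conj(exp(-I*pi/3))]
      = (1/6)[(8) + (-2 + 3*exp(-2*I*pi/3) + exp(-I*pi/3)) + (4 + exp(-2*I*pi/3) + 3*exp(2*I*pi/3)) + (0) + (4 + 3*exp(-2*I*pi/3) + exp(2*I*pi/3)) + (-2 + exp(I*pi/3) + 3*exp(2*I*pi/3))] = 6/6 = 1
  <chi_rho, chi_2> = (1/6)[1*(8)*conj(1) + 1*(1 + 3*exp(-2*I*pi/3) + 3*exp(-I*pi/3) + exp(I*pi/3))*conj(exp(2*I*pi/3)) + 1*(1 + 3*exp(-2*I*pi/3) + 4*exp(2*I*pi/3))*conj(exp(-2*I*pi/3)) + 1*(0)*conj(1) + 1*(1 + 4*exp(-2*I*pi/3) + 3*exp(2*I*pi/3))*conj(exp(2*I*pi/3)) + 1*(1 + exp(-I*pi/3) + 3*exp(2*I*pi/3) + 3*exp(I*pi/3))*conj(exp(-2*I*pi/3))]
      = (1/6)[(8) + (-3 + exp(-2*I*pi/3) + exp(-I*pi/3) + 3*exp(2*I*pi/3)) + (3 + 4*exp(-2*I*pi/3) + exp(2*I*pi/3)) + (0) + (3 + exp(-2*I*pi/3) + 4*exp(2*I*pi/3)) + (-3 + 3*exp(-2*I*pi/3) + exp(2*I*pi/3) + exp(I*pi/3))] = 0/6 = 0
  <chi_rho, chi_3> = (1/6)[1*(8)*conj(1) + 1*(1 + 3*exp(-2*I*pi/3) + 3*exp(-I*pi/3) + exp(I*pi/3))*conj(-1) + 1*(1 + 3*exp(-2*I*pi/3) + 4*exp(2*I*pi/3))*conj(1) + 1*(0)*conj(-1) + 1*(1 + 4*exp(-2*I*pi/3) + 3*exp(2*I*pi/3))*conj(1) + 1*(1 + exp(-I*pi/3) + 3*exp(2*I*pi/3) + 3*exp(I*pi/3))*conj(-1)]
      = (1/6)[(8) + (-1 - exp(I*pi/3) - 3*exp(-I*pi/3) - 3*exp(-2*I*pi/3)) + (1 + 3*exp(-2*I*pi/3) + 4*exp(2*I*pi/3)) + (0) + (1 + 4*exp(-2*I*pi/3) + 3*exp(2*I*pi/3)) + (-1 - 3*exp(I*pi/3) - 3*exp(2*I*pi/3) - exp(-I*pi/3))] = 0/6 = 0
  <chi_rho, chi_4> = (1/6)[1*(8)*conj(1) + 1*(1 + 3*exp(-2*I*pi/3) + 3*exp(-I*pi/3) + exp(I*pi/3))*conj(exp(-2*I*pi/3)) + 1*(1 + 3*exp(-2*I*pi/3) + 4*exp(2*I*pi/3))*conj(exp(2*I*pi/3)) + 1*(0)*conj(1) + 1*(1 + 4*exp(-2*I*pi/3) + 3*exp(2*I*pi/3))*conj(exp(-2*I*pi/3)) + 1*(1 + exp(-I*pi/3) + 3*exp(2*I*pi/3) + 3*exp(I*pi/3))*conj(exp(2*I*pi/3))]
      = (1/6)[(8) + (2 + exp(2*I*pi/3) + 3*exp(I*pi/3)) + (4 + exp(-2*I*pi/3) + 3*exp(2*I*pi/3)) + (0) + (4 + 3*exp(-2*I*pi/3) + exp(2*I*pi/3)) + (2 + 3*exp(-I*pi/3) + exp(-2*I*pi/3))] = 18/6 = 3
  <chi_rho, chi_5> = (1/6)[1*(8)*conj(1) + 1*(1 + 3*exp(-2*I*pi/3) + 3*exp(-I*pi/3) + exp(I*pi/3))*conj(exp(-I*pi/3)) + 1*(1 + 3*exp(-2*I*pi/3) + 4*exp(2*I*pi/3))*conj(exp(-2*I*pi/3)) + 1*(0)*conj(-1) + 1*(1 + 4*exp(-2*I*pi/3) + 3*exp(2*I*pi/3))*conj(exp(2*I*pi/3)) + 1*(1 + exp(-I*pi/3) + 3*exp(2*I*pi/3) + 3*exp(I*pi/3))*conj(exp(I*pi/3))]
      = (1/6)[(8) + (3 + 3*exp(-I*pi/3) + exp(2*I*pi/3) + exp(I*pi/3)) + (3 + 4*exp(-2*I*pi/3) + exp(2*I*pi/3)) + (0) + (3 + exp(-2*I*pi/3) + 4*exp(2*I*pi/3)) + (3 + exp(-2*I*pi/3) + exp(-I*pi/3) + 3*exp(I*pi/3))] = 18/6 = 3
(Exp terms are combined using exp(i*s)*conj(exp(i*t)) = exp(i*(s-t)), and sums of them are collapsed using the identity that for every m > 1 the m distinct m-th roots of unity sum to 0, e.g. 1 + exp(2*I*pi/3) + exp(-2*I*pi/3) = 0.)
Dimension check: dim(rho) = sum (mult * dim) = 1*1 + 1*1 + 0*1 + 0*1 + 3*1 + 3*1 = 8 = chi_rho(e) = 8.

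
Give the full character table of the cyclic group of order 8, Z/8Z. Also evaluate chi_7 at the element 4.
Character table of Z/8Z (irreps indexed chi_0,...,chi_7 with chi_k(m) = zeta_8^(k*m), zeta_8 = exp(2*pi*i/8)):
  irrep \ class  {0} (size 1)  {1} (size 1)    {2} (size 1)  {3} (size 1)    {4} (size 1)  {5} (size 1)    {6} (size 1)  {7} (size 1)  
  chi_0          1             1               1             1               1             1               1             1             
  chi_1          1             exp(I*pi/4)     I             exp(3*I*pi/4)   -1            exp(-3*I*pi/4)  -I            exp(-I*pi/4)  
  chi_2          1             I               -1            -I              1             I               -1            -I            
  chi_3          1             exp(3*I*pi/4)   -I            exp(I*pi/4)     -1            exp(-I*pi/4)    I             exp(-3*I*pi/4)
  chi_4          1             -1              1             -1              1             -1              1             -1            
  chi_5          1             exp(-3*I*pi/4)  I             exp(-I*pi/4)    -1            exp(I*pi/4)     -I            exp(3*I*pi/4) 
  chi_6          1             -I              -1            I               1             -I              -1            I             
  chi_7          1             exp(-I*pi/4)    -I            exp(-3*I*pi/4)  -1            exp(3*I*pi/4)   I             exp(I*pi/4)   

Spot check: chi_7(4) = zeta_8^(7*4) = zeta_8^28 = -1.

Derivation: Z/8Z is abelian, so all 8 irreducible complex representations are 1-dimensional. They are given by chi_k(m) = zeta_8^(k*m) for k = 0,...,7. Row orthogonality: sum_m chi_k(m) conj(chi_l(m)) = 8 * [k = l].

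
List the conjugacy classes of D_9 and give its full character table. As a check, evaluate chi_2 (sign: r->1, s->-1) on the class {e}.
Conjugacy classes: {e} of size 1, {r^1, r^8} of size 2, {r^2, r^7} of size 2, {r^3, r^6} of size 2, {r^4, r^5} of size 2, {s, sr, ..., sr^8} of size 9.
Character table:
  irrep \ class              {e} (size 1)  {r^1, r^8} (size 2)  {r^2, r^7} (size 2)  {r^3, r^6} (size 2)  {r^4, r^5} (size 2)  {s, sr, ..., sr^8} (size 9)
  chi_1 (triv)               1             1                    1                    1                    1                    1                          
  chi_2 (sign: r->1, s->-1)  1             1                    1                    1                    1                    -1                         
  chi_3 (2d, j=1)            2             2*cos(2*pi/9)        2*cos(4*pi/9)        -1                   -2*cos(pi/9)         0                          
  chi_4 (2d, j=2)            2             2*cos(4*pi/9)        -2*cos(pi/9)         -1                   2*cos(2*pi/9)        0                          
  chi_5 (2d, j=3)            2             -1                   -1                   2                    -1                   0                          
  chi_6 (2d, j=4)            2             -2*cos(pi/9)         2*cos(2*pi/9)        -1                   2*cos(4*pi/9)        0                          

Spot check: chi_2 (sign: r->1, s->-1) on {e} = 1.

Working: D_9 has order 2*9 = 18 with 6 conjugacy classes, hence 6 irreducibles. Sum of squared dims 1 + 1 + 4 + 4 + 4 + 4 = 18 = |G|. Linear characters come from the abelianisation; the 2-dimensional irreps have character r^k -> 2*cos(2*pi*j*k/9), reflections -> 0.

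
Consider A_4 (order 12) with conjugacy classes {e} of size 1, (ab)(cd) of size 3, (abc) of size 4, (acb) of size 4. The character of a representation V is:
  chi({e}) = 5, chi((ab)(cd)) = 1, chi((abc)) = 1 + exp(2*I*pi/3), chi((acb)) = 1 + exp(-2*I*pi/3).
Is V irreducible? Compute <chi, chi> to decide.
Not irreducible (reducible): <chi, chi> = 3 > 1.

Proof sketch: <chi, chi> = (1/|G|) sum_C |C| * |chi(C)|^2 = (1/12)[1*|5|^2 + 3*|1|^2 + 4*|1 + exp(2*I*pi/3)|^2 + 4*|1 + exp(-2*I*pi/3)|^2]
  = (1/12)[(25) + (3) + (4) + (4)] = 36/12 = 3.
(Exp terms are combined using exp(i*s)*conj(exp(i*t)) = exp(i*(s-t)), and sums of them are collapsed using the identity that for every m > 1 the m distinct m-th roots of unity sum to 0, e.g. 1 + exp(2*I*pi/3) + exp(-2*I*pi/3) = 0.)
A character is irreducible iff <chi, chi> = 1, so this representation is reducible.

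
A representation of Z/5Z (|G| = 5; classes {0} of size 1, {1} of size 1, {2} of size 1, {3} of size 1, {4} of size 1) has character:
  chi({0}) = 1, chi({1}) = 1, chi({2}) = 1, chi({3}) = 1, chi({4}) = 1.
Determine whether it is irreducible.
Irreducible: <chi, chi> = 1.

Justification: <chi, chi> = (1/|G|) sum_C |C| * |chi(C)|^2 = (1/5)[1*|1|^2 + 1*|1|^2 + 1*|1|^2 + 1*|1|^2 + 1*|1|^2]
  = (1/5)[(1) + (1) + (1) + (1) + (1)] = 5/5 = 1.
(Exp terms are combined using exp(i*s)*conj(exp(i*t)) = exp(i*(s-t)), and sums of them are collapsed using the identity that for every m > 1 the m distinct m-th roots of unity sum to 0, e.g. 1 + exp(2*I*pi/3) + exp(-2*I*pi/3) = 0.)
A character is irreducible iff <chi, chi> = 1, so this representation is irreducible.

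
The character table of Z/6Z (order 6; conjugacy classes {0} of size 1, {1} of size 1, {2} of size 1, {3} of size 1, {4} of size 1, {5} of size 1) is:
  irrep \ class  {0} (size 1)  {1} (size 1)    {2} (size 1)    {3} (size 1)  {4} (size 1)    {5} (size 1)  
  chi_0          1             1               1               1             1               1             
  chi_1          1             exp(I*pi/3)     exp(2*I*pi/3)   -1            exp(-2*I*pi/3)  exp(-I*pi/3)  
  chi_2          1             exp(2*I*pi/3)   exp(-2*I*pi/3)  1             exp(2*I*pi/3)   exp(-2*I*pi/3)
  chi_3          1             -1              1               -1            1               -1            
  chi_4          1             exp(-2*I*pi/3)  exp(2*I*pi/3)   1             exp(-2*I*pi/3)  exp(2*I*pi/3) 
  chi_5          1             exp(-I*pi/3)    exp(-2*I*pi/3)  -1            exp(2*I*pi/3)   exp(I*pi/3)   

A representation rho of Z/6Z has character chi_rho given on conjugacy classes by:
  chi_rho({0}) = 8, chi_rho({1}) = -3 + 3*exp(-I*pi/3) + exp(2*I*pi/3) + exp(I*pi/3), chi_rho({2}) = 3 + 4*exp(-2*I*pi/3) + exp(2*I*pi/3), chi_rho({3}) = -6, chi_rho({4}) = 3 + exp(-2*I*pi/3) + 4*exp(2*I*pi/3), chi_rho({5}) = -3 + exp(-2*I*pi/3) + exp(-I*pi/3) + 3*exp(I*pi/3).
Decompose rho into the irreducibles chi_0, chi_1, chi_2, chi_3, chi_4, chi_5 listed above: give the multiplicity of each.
Multiplicities: chi_0: 0, chi_1: 1, chi_2: 1, chi_3: 3, chi_4: 0, chi_5: 3.

Use <chi_rho, chi> = (1/|G|) sum_C |C| * chi_rho(C) * conj(chi(C)) with |G| = 6 for each irreducible chi in the table:
  <chi_rho, chi_0> = (1/6)[1*(8)*conj(1) + 1*(-3 + 3*exp(-I*pi/3) + exp(2*I*pi/3) + exp(I*pi/3))*conj(1) + 1*(3 + 4*exp(-2*I*pi/3) + exp(2*I*pi/3))*conj(1) + 1*(-6)*conj(1) + 1*(3 + exp(-2*I*pi/3) + 4*exp(2*I*pi/3))*conj(1) + 1*(-3 + exp(-2*I*pi/3) + exp(-I*pi/3) + 3*exp(I*pi/3))*conj(1)]
      = (1/6)[(8) + (-3 + 3*exp(-I*pi/3) + exp(2*I*pi/3) + exp(I*pi/3)) + (3 + 4*exp(-2*I*pi/3) + exp(2*I*pi/3)) + (-6) + (3 + exp(-2*I*pi/3) + 4*exp(2*I*pi/3)) + (-3 + exp(-2*I*pi/3) + exp(-I*pi/3) + 3*exp(I*pi/3))] = 0/6 = 0
  <chi_rho, chi_1> = (1/6)[1*(8)*conj(1) + 1*(-3 + 3*exp(-I*pi/3) + exp(2*I*pi/3) + exp(I*pi/3))*conj(exp(I*pi/3)) + 1*(3 + 4*exp(-2*I*pi/3) + exp(2*I*pi/3))*conj(exp(2*I*pi/3)) + 1*(-6)*conj(-1) + 1*(3 + exp(-2*I*pi/3) + 4*exp(2*I*pi/3))*conj(exp(-2*I*pi/3)) + 1*(-3 + exp(-2*I*pi/3) + exp(-I*pi/3) + 3*exp(I*pi/3))*conj(exp(-I*pi/3))]
      = (1/6)[(8) + (1 + 3*exp(-2*I*pi/3) + exp(I*pi/3) - 3*exp(-I*pi/3)) + (1 + 3*exp(-2*I*pi/3) + 4*exp(2*I*pi/3)) + (6) + (1 + 4*exp(-2*I*pi/3) + 3*exp(2*I*pi/3)) + (1 - 3*exp(I*pi/3) + exp(-I*pi/3) + 3*exp(2*I*pi/3))] = 6/6 = 1
  <chi_rho, chi_2> = (1/6)[1*(8)*conj(1) + 1*(-3 + 3*exp(-I*pi/3) + exp(2*I*pi/3) + exp(I*pi/3))*conj(exp(2*I*pi/3)) + 1*(3 + 4*exp(-2*I*pi/3) + exp(2*I*pi/3))*conj(exp(-2*I*pi/3)) + 1*(-6)*conj(1) + 1*(3 + exp(-2*I*pi/3) + 4*exp(2*I*pi/3))*conj(exp(2*I*pi/3)) + 1*(-3 + exp(-2*I*pi/3) + exp(-I*pi/3) + 3*exp(I*pi/3))*conj(exp(-2*I*pi/3))]
      = (1/6)[(8) + (-2 + exp(-I*pi/3) - 3*exp(-2*I*pi/3)) + (4 + exp(-2*I*pi/3) + 3*exp(2*I*pi/3)) + (-6) + (4 + 3*exp(-2*I*pi/3) + exp(2*I*pi/3)) + (-2 - 3*exp(2*I*pi/3) + exp(I*pi/3))] = 6/6 = 1
  <chi_rho, chi_3> = (1/6)[1*(8)*conj(1) + 1*(-3 + 3*exp(-I*pi/3) + exp(2*I*pi/3) + exp(I*pi/3))*conj(-1) + 1*(3 + 4*exp(-2*I*pi/3) + exp(2*I*pi/3))*conj(1) + 1*(-6)*conj(-1) + 1*(3 + exp(-2*I*pi/3) + 4*exp(2*I*pi/3))*conj(1) + 1*(-3 + exp(-2*I*pi/3) + exp(-I*pi/3) + 3*exp(I*pi/3))*conj(-1)]
      = (1/6)[(8) + (3 - exp(I*pi/3) - exp(2*I*pi/3) - 3*exp(-I*pi/3)) + (3 + 4*exp(-2*I*pi/3) + exp(2*I*pi/3)) + (6) + (3 + exp(-2*I*pi/3) + 4*exp(2*I*pi/3)) + (3 - 3*exp(I*pi/3) - exp(-I*pi/3) - exp(-2*I*pi/3))] = 18/6 = 3
  <chi_rho, chi_4> = (1/6)[1*(8)*conj(1) + 1*(-3 + 3*exp(-I*pi/3) + exp(2*I*pi/3) + exp(I*pi/3))*conj(exp(-2*I*pi/3)) + 1*(3 + 4*exp(-2*I*pi/3) + exp(2*I*pi/3))*conj(exp(2*I*pi/3)) + 1*(-6)*conj(1) + 1*(3 + exp(-2*I*pi/3) + 4*exp(2*I*pi/3))*conj(exp(-2*I*pi/3)) + 1*(-3 + exp(-2*I*pi/3) + exp(-I*pi/3) + 3*exp(I*pi/3))*conj(exp(2*I*pi/3))]
      = (1/6)[(8) + (-1 - 3*exp(2*I*pi/3) + exp(-2*I*pi/3) + 3*exp(I*pi/3)) + (1 + 3*exp(-2*I*pi/3) + 4*exp(2*I*pi/3)) + (-6) + (1 + 4*exp(-2*I*pi/3) + 3*exp(2*I*pi/3)) + (-1 + 3*exp(-I*pi/3) + exp(2*I*pi/3) - 3*exp(-2*I*pi/3))] = 0/6 = 0
  <chi_rho, chi_5> = (1/6)[1*(8)*conj(1) + 1*(-3 + 3*exp(-I*pi/3) + exp(2*I*pi/3) + exp(I*pi/3))*conj(exp(-I*pi/3)) + 1*(3 + 4*exp(-2*I*pi/3) + exp(2*I*pi/3))*conj(exp(-2*I*pi/3)) + 1*(-6)*conj(-1) + 1*(3 + exp(-2*I*pi/3) + 4*exp(2*I*pi/3))*conj(exp(2*I*pi/3)) + 1*(-3 + exp(-2*I*pi/3) + exp(-I*pi/3) + 3*exp(I*pi/3))*conj(exp(I*pi/3))]
      = (1/6)[(8) + (2 - 3*exp(I*pi/3) + exp(2*I*pi/3)) + (4 + exp(-2*I*pi/3) + 3*exp(2*I*pi/3)) + (6) + (4 + 3*exp(-2*I*pi/3) + exp(2*I*pi/3)) + (2 + exp(-2*I*pi/3) - 3*exp(-I*pi/3))] = 18/6 = 3
(Exp terms are combined using exp(i*s)*conj(exp(i*t)) = exp(i*(s-t)), and sums of them are collapsed using the identity that for every m > 1 the m distinct m-th roots of unity sum to 0, e.g. 1 + exp(2*I*pi/3) + exp(-2*I*pi/3) = 0.)
Dimension check: dim(rho) = sum (mult * dim) = 0*1 + 1*1 + 1*1 + 3*1 + 0*1 + 3*1 = 8 = chi_rho(e) = 8.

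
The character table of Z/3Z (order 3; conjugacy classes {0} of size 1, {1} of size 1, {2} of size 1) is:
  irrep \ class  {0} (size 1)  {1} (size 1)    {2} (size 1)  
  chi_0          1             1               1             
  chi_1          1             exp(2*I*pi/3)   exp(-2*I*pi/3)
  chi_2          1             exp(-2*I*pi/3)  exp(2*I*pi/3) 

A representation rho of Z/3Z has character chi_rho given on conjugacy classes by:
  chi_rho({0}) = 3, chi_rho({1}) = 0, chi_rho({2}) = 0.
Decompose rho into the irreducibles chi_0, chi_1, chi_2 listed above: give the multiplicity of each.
Multiplicities: chi_0: 1, chi_1: 1, chi_2: 1.

Explanation: Use <chi_rho, chi> = (1/|G|) sum_C |C| * chi_rho(C) * conj(chi(C)) with |G| = 3 for each irreducible chi in the table:
  <chi_rho, chi_0> = (1/3)[1*(3)*conj(1) + 1*(0)*conj(1) + 1*(0)*conj(1)]
      = (1/3)[(3) + (0) + (0)] = 3/3 = 1
  <chi_rho, chi_1> = (1/3)[1*(3)*conj(1) + 1*(0)*conj(exp(2*I*pi/3)) + 1*(0)*conj(exp(-2*I*pi/3))]
      = (1/3)[(3) + (0) + (0)] = 3/3 = 1
  <chi_rho, chi_2> = (1/3)[1*(3)*conj(1) + 1*(0)*conj(exp(-2*I*pi/3)) + 1*(0)*conj(exp(2*I*pi/3))]
      = (1/3)[(3) + (0) + (0)] = 3/3 = 1
(Exp terms are combined using exp(i*s)*conj(exp(i*t)) = exp(i*(s-t)), and sums of them are collapsed using the identity that for every m > 1 the m distinct m-th roots of unity sum to 0, e.g. 1 + exp(2*I*pi/3) + exp(-2*I*pi/3) = 0.)
Dimension check: dim(rho) = sum (mult * dim) = 1*1 + 1*1 + 1*1 = 3 = chi_rho(e) = 3.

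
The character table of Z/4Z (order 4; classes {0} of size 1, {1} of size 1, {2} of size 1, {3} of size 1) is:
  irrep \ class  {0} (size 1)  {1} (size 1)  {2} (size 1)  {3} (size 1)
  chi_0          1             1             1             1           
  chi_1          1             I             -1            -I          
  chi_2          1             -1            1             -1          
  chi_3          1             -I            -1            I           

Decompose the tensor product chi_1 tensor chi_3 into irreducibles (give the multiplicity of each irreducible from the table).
chi_1 tensor chi_3 = chi_0 (all other irreducibles have multiplicity 0).

Why: The character of a tensor product is the pointwise product (chi_1 * chi_3)(C) = chi_1(C) * chi_3(C):
  {0}: (1)*(1), {1}: (I)*(-I), {2}: (-1)*(-1), {3}: (-I)*(I)
so (chi_1 * chi_3) takes values
  {0} -> 1, {1} -> 1, {2} -> 1, {3} -> 1.
Now take the inner product of this character with each irreducible chi from the table, <chi_1*chi_3, chi> = (1/4) sum_C |C| (chi_1*chi_3)(C) conj(chi(C)):
  <chi_1*chi_3, chi_0> = (1/4)[1*(1)*conj(1) + 1*(1)*conj(1) + 1*(1)*conj(1) + 1*(1)*conj(1)]
      = (1/4)[(1) + (1) + (1) + (1)] = 4/4 = 1
  <chi_1*chi_3, chi_1> = (1/4)[1*(1)*conj(1) + 1*(1)*conj(I) + 1*(1)*conj(-1) + 1*(1)*conj(-I)]
      = (1/4)[(1) + (-I) + (-1) + (I)] = 0/4 = 0
  <chi_1*chi_3, chi_2> = (1/4)[1*(1)*conj(1) + 1*(1)*conj(-1) + 1*(1)*conj(1) + 1*(1)*conj(-1)]
      = (1/4)[(1) + (-1) + (1) + (-1)] = 0/4 = 0
  <chi_1*chi_3, chi_3> = (1/4)[1*(1)*conj(1) + 1*(1)*conj(-I) + 1*(1)*conj(-1) + 1*(1)*conj(I)]
      = (1/4)[(1) + (I) + (-1) + (-I)] = 0/4 = 0
(Exp terms are combined using exp(i*s)*conj(exp(i*t)) = exp(i*(s-t)), and sums of them are collapsed using the identity that for every m > 1 the m distinct m-th roots of unity sum to 0, e.g. 1 + exp(2*I*pi/3) + exp(-2*I*pi/3) = 0.)
Hence the multiplicities are chi_0: 1. Dimension check: dim(chi_1)*dim(chi_3) = 1*1 = 1 and sum (mult * dim) = 1*1 = 1.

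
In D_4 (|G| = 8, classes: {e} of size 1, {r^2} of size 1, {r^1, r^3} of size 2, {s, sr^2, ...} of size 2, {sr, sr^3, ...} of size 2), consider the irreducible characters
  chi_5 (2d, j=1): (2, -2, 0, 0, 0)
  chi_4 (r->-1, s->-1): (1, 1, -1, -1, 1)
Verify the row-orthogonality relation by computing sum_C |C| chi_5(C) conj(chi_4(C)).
Sum = 0; so <chi_5, chi_4> = 0 (distinct irreducibles are orthogonal).

Compute term by term over conjugacy classes (|C| * chi_5(C) * conj(chi_4(C))):
  1*(2)*conj(1) + 1*(-2)*conj(1) + 2*(0)*conj(-1) + 2*(0)*conj(-1) + 2*(0)*conj(1)
  = (2) + (-2) + (0) + (0) + (0)
  = 0.
Dividing by |G| = 8 gives 0/8 = 0, matching the row-orthogonality relation <chi_5, chi_4> = [chi_5 = chi_4].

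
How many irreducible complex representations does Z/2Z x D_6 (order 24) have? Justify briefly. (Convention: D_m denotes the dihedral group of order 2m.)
12

Proof sketch: The number of irreducible complex representations of a finite group equals its number of conjugacy classes. For a direct product, #classes(G x H) = #classes(G) * #classes(H). Z/2Z has 2 classes (abelian), D_6 has 6 classes, so 2 * 6 = 12, so Z/2Z x D_6 (order 24) has exactly 12 irreducible complex representations.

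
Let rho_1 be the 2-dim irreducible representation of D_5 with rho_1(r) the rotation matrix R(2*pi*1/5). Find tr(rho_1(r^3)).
chi_{rho_1}(r^3) = 2*cos(2*pi*1*3/5) = -sqrt(5)/2 - 1/2

Derivation: rho_1(r^3) is rotation by angle 2*pi*1*3/5, whose trace is 2*cos(2*pi*1*3/5) = -sqrt(5)/2 - 1/2.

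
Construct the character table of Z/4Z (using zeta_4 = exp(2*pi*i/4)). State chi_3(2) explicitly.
Character table of Z/4Z (irreps indexed chi_0,...,chi_3 with chi_k(m) = zeta_4^(k*m), zeta_4 = exp(2*pi*i/4)):
  irrep \ class  {0} (size 1)  {1} (size 1)  {2} (size 1)  {3} (size 1)
  chi_0          1             1             1             1           
  chi_1          1             I             -1            -I          
  chi_2          1             -1            1             -1          
  chi_3          1             -I            -1            I           

Spot check: chi_3(2) = zeta_4^(3*2) = zeta_4^6 = -1.

Derivation: Z/4Z is abelian, so all 4 irreducible complex representations are 1-dimensional. They are given by chi_k(m) = zeta_4^(k*m) for k = 0,...,3. Row orthogonality: sum_m chi_k(m) conj(chi_l(m)) = 4 * [k = l].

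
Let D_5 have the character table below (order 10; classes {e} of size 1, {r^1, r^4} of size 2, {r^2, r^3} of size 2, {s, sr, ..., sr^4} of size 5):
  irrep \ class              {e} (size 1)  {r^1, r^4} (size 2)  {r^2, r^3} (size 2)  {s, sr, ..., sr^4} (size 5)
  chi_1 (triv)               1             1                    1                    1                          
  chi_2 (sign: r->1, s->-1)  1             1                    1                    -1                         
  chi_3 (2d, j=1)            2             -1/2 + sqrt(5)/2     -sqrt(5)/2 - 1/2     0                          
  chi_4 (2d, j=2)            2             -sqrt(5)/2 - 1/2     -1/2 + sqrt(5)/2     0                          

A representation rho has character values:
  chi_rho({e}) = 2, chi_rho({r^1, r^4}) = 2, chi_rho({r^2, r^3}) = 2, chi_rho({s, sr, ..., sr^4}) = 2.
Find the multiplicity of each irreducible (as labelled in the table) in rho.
Multiplicities: chi_1: 2, chi_2: 0, chi_3: 0, chi_4: 0.

Solution. Use <chi_rho, chi> = (1/|G|) sum_C |C| * chi_rho(C) * conj(chi(C)) with |G| = 10 for each irreducible chi in the table:
  <chi_rho, chi_1> = (1/10)[1*(2)*conj(1) + 2*(2)*conj(1) + 2*(2)*conj(1) + 5*(2)*conj(1)]
      = (1/10)[(2) + (4) + (4) + (10)] = 20/10 = 2
  <chi_rho, chi_2> = (1/10)[1*(2)*conj(1) + 2*(2)*conj(1) + 2*(2)*conj(1) + 5*(2)*conj(-1)]
      = (1/10)[(2) + (4) + (4) + (-10)] = 0/10 = 0
  <chi_rho, chi_3> = (1/10)[1*(2)*conj(2) + 2*(2)*conj(-1/2 + sqrt(5)/2) + 2*(2)*conj(-sqrt(5)/2 - 1/2) + 5*(2)*conj(0)]
      = (1/10)[(4) + (-2 + 2*sqrt(5)) + (-2*sqrt(5) - 2) + (0)] = 0/10 = 0
  <chi_rho, chi_4> = (1/10)[1*(2)*conj(2) + 2*(2)*conj(-sqrt(5)/2 - 1/2) + 2*(2)*conj(-1/2 + sqrt(5)/2) + 5*(2)*conj(0)]
      = (1/10)[(4) + (-2*sqrt(5) - 2) + (-2 + 2*sqrt(5)) + (0)] = 0/10 = 0
Dimension check: dim(rho) = sum (mult * dim) = 2*1 + 0*1 + 0*2 + 0*2 = 2 = chi_rho(e) = 2.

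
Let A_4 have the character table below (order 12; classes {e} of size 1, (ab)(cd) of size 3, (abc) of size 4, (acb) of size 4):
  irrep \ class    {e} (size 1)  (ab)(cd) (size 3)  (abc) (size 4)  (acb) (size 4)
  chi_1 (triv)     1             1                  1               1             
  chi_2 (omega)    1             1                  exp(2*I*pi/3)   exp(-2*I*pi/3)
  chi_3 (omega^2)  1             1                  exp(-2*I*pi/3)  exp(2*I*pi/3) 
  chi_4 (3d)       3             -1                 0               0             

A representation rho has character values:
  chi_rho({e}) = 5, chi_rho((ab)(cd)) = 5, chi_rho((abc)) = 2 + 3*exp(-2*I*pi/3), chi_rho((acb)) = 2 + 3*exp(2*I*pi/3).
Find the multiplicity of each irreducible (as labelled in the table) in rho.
Multiplicities: chi_1: 2, chi_2: 0, chi_3: 3, chi_4: 0.

Reasoning: Use <chi_rho, chi> = (1/|G|) sum_C |C| * chi_rho(C) * conj(chi(C)) with |G| = 12 for each irreducible chi in the table:
  <chi_rho, chi_1> = (1/12)[1*(5)*conj(1) + 3*(5)*conj(1) + 4*(2 + 3*exp(-2*I*pi/3))*conj(1) + 4*(2 + 3*exp(2*I*pi/3))*conj(1)]
      = (1/12)[(5) + (15) + (8 + 12*exp(-2*I*pi/3)) + (8 + 12*exp(2*I*pi/3))] = 24/12 = 2
  <chi_rho, chi_2> = (1/12)[1*(5)*conj(1) + 3*(5)*conj(1) + 4*(2 + 3*exp(-2*I*pi/3))*conj(exp(2*I*pi/3)) + 4*(2 + 3*exp(2*I*pi/3))*conj(exp(-2*I*pi/3))]
      = (1/12)[(5) + (15) + (8*exp(-2*I*pi/3) + 12*exp(2*I*pi/3)) + (12*exp(-2*I*pi/3) + 8*exp(2*I*pi/3))] = 0/12 = 0
  <chi_rho, chi_3> = (1/12)[1*(5)*conj(1) + 3*(5)*conj(1) + 4*(2 + 3*exp(-2*I*pi/3))*conj(exp(-2*I*pi/3)) + 4*(2 + 3*exp(2*I*pi/3))*conj(exp(2*I*pi/3))]
      = (1/12)[(5) + (15) + (12 + 8*exp(2*I*pi/3)) + (12 + 8*exp(-2*I*pi/3))] = 36/12 = 3
  <chi_rho, chi_4> = (1/12)[1*(5)*conj(3) + 3*(5)*conj(-1) + 4*(2 + 3*exp(-2*I*pi/3))*conj(0) + 4*(2 + 3*exp(2*I*pi/3))*conj(0)]
      = (1/12)[(15) + (-15) + (0) + (0)] = 0/12 = 0
(Exp terms are combined using exp(i*s)*conj(exp(i*t)) = exp(i*(s-t)), and sums of them are collapsed using the identity that for every m > 1 the m distinct m-th roots of unity sum to 0, e.g. 1 + exp(2*I*pi/3) + exp(-2*I*pi/3) = 0.)
Dimension check: dim(rho) = sum (mult * dim) = 2*1 + 0*1 + 3*1 + 0*3 = 5 = chi_rho(e) = 5.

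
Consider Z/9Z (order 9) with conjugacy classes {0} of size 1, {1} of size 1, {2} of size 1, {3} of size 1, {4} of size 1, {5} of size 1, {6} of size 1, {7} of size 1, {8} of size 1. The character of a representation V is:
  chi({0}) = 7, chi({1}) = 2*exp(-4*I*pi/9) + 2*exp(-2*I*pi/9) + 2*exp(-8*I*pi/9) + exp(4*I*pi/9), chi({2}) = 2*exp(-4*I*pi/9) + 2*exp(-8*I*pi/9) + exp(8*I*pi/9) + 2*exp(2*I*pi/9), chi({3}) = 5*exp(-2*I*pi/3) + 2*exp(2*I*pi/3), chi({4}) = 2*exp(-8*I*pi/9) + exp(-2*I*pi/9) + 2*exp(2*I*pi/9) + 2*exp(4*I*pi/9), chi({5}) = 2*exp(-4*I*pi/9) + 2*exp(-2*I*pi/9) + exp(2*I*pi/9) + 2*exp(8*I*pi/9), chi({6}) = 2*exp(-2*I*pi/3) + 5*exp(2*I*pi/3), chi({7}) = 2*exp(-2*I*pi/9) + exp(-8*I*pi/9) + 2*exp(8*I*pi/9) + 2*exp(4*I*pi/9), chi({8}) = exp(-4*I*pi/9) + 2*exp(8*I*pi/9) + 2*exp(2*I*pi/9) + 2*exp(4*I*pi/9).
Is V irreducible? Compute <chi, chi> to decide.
Not irreducible (reducible): <chi, chi> = 13 > 1.

<chi, chi> = (1/|G|) sum_C |C| * |chi(C)|^2 = (1/9)[1*|7|^2 + 1*|2*exp(-4*I*pi/9) + 2*exp(-2*I*pi/9) + 2*exp(-8*I*pi/9) + exp(4*I*pi/9)|^2 + 1*|2*exp(-4*I*pi/9) + 2*exp(-8*I*pi/9) + exp(8*I*pi/9) + 2*exp(2*I*pi/9)|^2 + 1*|5*exp(-2*I*pi/3) + 2*exp(2*I*pi/3)|^2 + 1*|2*exp(-8*I*pi/9) + exp(-2*I*pi/9) + 2*exp(2*I*pi/9) + 2*exp(4*I*pi/9)|^2 + 1*|2*exp(-4*I*pi/9) + 2*exp(-2*I*pi/9) + exp(2*I*pi/9) + 2*exp(8*I*pi/9)|^2 + 1*|2*exp(-2*I*pi/3) + 5*exp(2*I*pi/3)|^2 + 1*|2*exp(-2*I*pi/9) + exp(-8*I*pi/9) + 2*exp(8*I*pi/9) + 2*exp(4*I*pi/9)|^2 + 1*|exp(-4*I*pi/9) + 2*exp(8*I*pi/9) + 2*exp(2*I*pi/9) + 2*exp(4*I*pi/9)|^2]
  = (1/9)[(49) + (13 + 8*exp(-2*I*pi/3) + 4*exp(-4*I*pi/9) + 4*exp(-2*I*pi/9) + 2*exp(-8*I*pi/9) + 2*exp(8*I*pi/9) + 4*exp(2*I*pi/9) + 4*exp(4*I*pi/9) + 8*exp(2*I*pi/3)) + (13 + 8*exp(-2*I*pi/3) + 4*exp(-4*I*pi/9) + 4*exp(-8*I*pi/9) + 2*exp(-2*I*pi/9) + 2*exp(2*I*pi/9) + 4*exp(8*I*pi/9) + 4*exp(4*I*pi/9) + 8*exp(2*I*pi/3)) + (19) + (13 + 8*exp(-2*I*pi/3) + 4*exp(-2*I*pi/9) + 2*exp(-4*I*pi/9) + 4*exp(-8*I*pi/9) + 4*exp(8*I*pi/9) + 2*exp(4*I*pi/9) + 4*exp(2*I*pi/9) + 8*exp(2*I*pi/3)) + (13 + 8*exp(-2*I*pi/3) + 4*exp(-2*I*pi/9) + 2*exp(-4*I*pi/9) + 4*exp(-8*I*pi/9) + 4*exp(8*I*pi/9) + 2*exp(4*I*pi/9) + 4*exp(2*I*pi/9) + 8*exp(2*I*pi/3)) + (19) + (13 + 8*exp(-2*I*pi/3) + 4*exp(-4*I*pi/9) + 4*exp(-8*I*pi/9) + 2*exp(-2*I*pi/9) + 2*exp(2*I*pi/9) + 4*exp(8*I*pi/9) + 4*exp(4*I*pi/9) + 8*exp(2*I*pi/3)) + (13 + 8*exp(-2*I*pi/3) + 4*exp(-4*I*pi/9) + 4*exp(-2*I*pi/9) + 2*exp(-8*I*pi/9) + 2*exp(8*I*pi/9) + 4*exp(2*I*pi/9) + 4*exp(4*I*pi/9) + 8*exp(2*I*pi/3))] = 117/9 = 13.
(Exp terms are combined using exp(i*s)*conj(exp(i*t)) = exp(i*(s-t)), and sums of them are collapsed using the identity that for every m > 1 the m distinct m-th roots of unity sum to 0, e.g. 1 + exp(2*I*pi/3) + exp(-2*I*pi/3) = 0.)
A character is irreducible iff <chi, chi> = 1, so this representation is reducible.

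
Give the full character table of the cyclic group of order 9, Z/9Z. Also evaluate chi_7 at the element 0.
Character table of Z/9Z (irreps indexed chi_0,...,chi_8 with chi_k(m) = zeta_9^(k*m), zeta_9 = exp(2*pi*i/9)):
  irrep \ class  {0} (size 1)  {1} (size 1)    {2} (size 1)    {3} (size 1)    {4} (size 1)    {5} (size 1)    {6} (size 1)    {7} (size 1)    {8} (size 1)  
  chi_0          1             1               1               1               1               1               1               1               1             
  chi_1          1             exp(2*I*pi/9)   exp(4*I*pi/9)   exp(2*I*pi/3)   exp(8*I*pi/9)   exp(-8*I*pi/9)  exp(-2*I*pi/3)  exp(-4*I*pi/9)  exp(-2*I*pi/9)
  chi_2          1             exp(4*I*pi/9)   exp(8*I*pi/9)   exp(-2*I*pi/3)  exp(-2*I*pi/9)  exp(2*I*pi/9)   exp(2*I*pi/3)   exp(-8*I*pi/9)  exp(-4*I*pi/9)
  chi_3          1             exp(2*I*pi/3)   exp(-2*I*pi/3)  1               exp(2*I*pi/3)   exp(-2*I*pi/3)  1               exp(2*I*pi/3)   exp(-2*I*pi/3)
  chi_4          1             exp(8*I*pi/9)   exp(-2*I*pi/9)  exp(2*I*pi/3)   exp(-4*I*pi/9)  exp(4*I*pi/9)   exp(-2*I*pi/3)  exp(2*I*pi/9)   exp(-8*I*pi/9)
  chi_5          1             exp(-8*I*pi/9)  exp(2*I*pi/9)   exp(-2*I*pi/3)  exp(4*I*pi/9)   exp(-4*I*pi/9)  exp(2*I*pi/3)   exp(-2*I*pi/9)  exp(8*I*pi/9) 
  chi_6          1             exp(-2*I*pi/3)  exp(2*I*pi/3)   1               exp(-2*I*pi/3)  exp(2*I*pi/3)   1               exp(-2*I*pi/3)  exp(2*I*pi/3) 
  chi_7          1             exp(-4*I*pi/9)  exp(-8*I*pi/9)  exp(2*I*pi/3)   exp(2*I*pi/9)   exp(-2*I*pi/9)  exp(-2*I*pi/3)  exp(8*I*pi/9)   exp(4*I*pi/9) 
  chi_8          1             exp(-2*I*pi/9)  exp(-4*I*pi/9)  exp(-2*I*pi/3)  exp(-8*I*pi/9)  exp(8*I*pi/9)   exp(2*I*pi/3)   exp(4*I*pi/9)   exp(2*I*pi/9) 

Spot check: chi_7(0) = zeta_9^(7*0) = zeta_9^0 = 1.

Derivation: Z/9Z is abelian, so all 9 irreducible complex representations are 1-dimensional. They are given by chi_k(m) = zeta_9^(k*m) for k = 0,...,8. Row orthogonality: sum_m chi_k(m) conj(chi_l(m)) = 9 * [k = l].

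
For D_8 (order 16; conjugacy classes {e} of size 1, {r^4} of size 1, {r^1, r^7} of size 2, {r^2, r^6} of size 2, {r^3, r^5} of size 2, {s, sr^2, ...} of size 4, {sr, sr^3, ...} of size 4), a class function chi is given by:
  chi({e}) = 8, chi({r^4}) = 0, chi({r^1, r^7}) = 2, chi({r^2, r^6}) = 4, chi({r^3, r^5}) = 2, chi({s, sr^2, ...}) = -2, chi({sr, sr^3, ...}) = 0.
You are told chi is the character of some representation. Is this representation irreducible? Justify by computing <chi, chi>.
Not irreducible (reducible): <chi, chi> = 8 > 1.

Solution. <chi, chi> = (1/|G|) sum_C |C| * |chi(C)|^2 = (1/16)[1*|8|^2 + 1*|0|^2 + 2*|2|^2 + 2*|4|^2 + 2*|2|^2 + 4*|-2|^2 + 4*|0|^2]
  = (1/16)[(64) + (0) + (8) + (32) + (8) + (16) + (0)] = 128/16 = 8.
A character is irreducible iff <chi, chi> = 1, so this representation is reducible.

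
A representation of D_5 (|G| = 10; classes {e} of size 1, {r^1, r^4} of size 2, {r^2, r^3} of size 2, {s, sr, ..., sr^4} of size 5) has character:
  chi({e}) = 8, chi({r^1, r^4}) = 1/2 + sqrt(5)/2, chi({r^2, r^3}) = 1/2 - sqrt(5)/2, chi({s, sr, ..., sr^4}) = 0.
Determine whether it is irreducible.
Not irreducible (reducible): <chi, chi> = 7 > 1.

Details: <chi, chi> = (1/|G|) sum_C |C| * |chi(C)|^2 = (1/10)[1*|8|^2 + 2*|1/2 + sqrt(5)/2|^2 + 2*|1/2 - sqrt(5)/2|^2 + 5*|0|^2]
  = (1/10)[(64) + (sqrt(5) + 3) + (3 - sqrt(5)) + (0)] = 70/10 = 7.
A character is irreducible iff <chi, chi> = 1, so this representation is reducible.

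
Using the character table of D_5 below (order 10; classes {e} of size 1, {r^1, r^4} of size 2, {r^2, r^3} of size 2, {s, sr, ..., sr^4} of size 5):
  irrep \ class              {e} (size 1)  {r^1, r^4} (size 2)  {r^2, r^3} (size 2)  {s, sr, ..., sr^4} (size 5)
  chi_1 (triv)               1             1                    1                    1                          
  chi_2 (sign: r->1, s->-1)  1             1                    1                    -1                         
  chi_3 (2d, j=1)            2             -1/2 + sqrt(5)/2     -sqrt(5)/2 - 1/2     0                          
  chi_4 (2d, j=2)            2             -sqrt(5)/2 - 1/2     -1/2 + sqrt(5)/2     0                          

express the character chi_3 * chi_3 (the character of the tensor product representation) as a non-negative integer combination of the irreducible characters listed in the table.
chi_3 tensor chi_3 = chi_1 + chi_2 + chi_4 (all other irreducibles have multiplicity 0).

Reasoning: The character of a tensor product is the pointwise product (chi_3 * chi_3)(C) = chi_3(C) * chi_3(C):
  {e}: (2)*(2), {r^1, r^4}: (-1/2 + sqrt(5)/2)*(-1/2 + sqrt(5)/2), {r^2, r^3}: (-sqrt(5)/2 - 1/2)*(-sqrt(5)/2 - 1/2), {s, sr, ..., sr^4}: (0)*(0)
so (chi_3 * chi_3) takes values
  {e} -> 4, {r^1, r^4} -> 3/2 - sqrt(5)/2, {r^2, r^3} -> sqrt(5)/2 + 3/2, {s, sr, ..., sr^4} -> 0.
Now take the inner product of this character with each irreducible chi from the table, <chi_3*chi_3, chi> = (1/10) sum_C |C| (chi_3*chi_3)(C) conj(chi(C)):
  <chi_3*chi_3, chi_1> = (1/10)[1*(4)*conj(1) + 2*(3/2 - sqrt(5)/2)*conj(1) + 2*(sqrt(5)/2 + 3/2)*conj(1) + 5*(0)*conj(1)]
      = (1/10)[(4) + (3 - sqrt(5)) + (sqrt(5) + 3) + (0)] = 10/10 = 1
  <chi_3*chi_3, chi_2> = (1/10)[1*(4)*conj(1) + 2*(3/2 - sqrt(5)/2)*conj(1) + 2*(sqrt(5)/2 + 3/2)*conj(1) + 5*(0)*conj(-1)]
      = (1/10)[(4) + (3 - sqrt(5)) + (sqrt(5) + 3) + (0)] = 10/10 = 1
  <chi_3*chi_3, chi_3> = (1/10)[1*(4)*conj(2) + 2*(3/2 - sqrt(5)/2)*conj(-1/2 + sqrt(5)/2) + 2*(sqrt(5)/2 + 3/2)*conj(-sqrt(5)/2 - 1/2) + 5*(0)*conj(0)]
      = (1/10)[(8) + (-4 + 2*sqrt(5)) + (-2*sqrt(5) - 4) + (0)] = 0/10 = 0
  <chi_3*chi_3, chi_4> = (1/10)[1*(4)*conj(2) + 2*(3/2 - sqrt(5)/2)*conj(-sqrt(5)/2 - 1/2) + 2*(sqrt(5)/2 + 3/2)*conj(-1/2 + sqrt(5)/2) + 5*(0)*conj(0)]
      = (1/10)[(8) + (1 - sqrt(5)) + (1 + sqrt(5)) + (0)] = 10/10 = 1
Hence the multiplicities are chi_1: 1, chi_2: 1, chi_4: 1. Dimension check: dim(chi_3)*dim(chi_3) = 2*2 = 4 and sum (mult * dim) = 1*1 + 1*1 + 1*2 = 4.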